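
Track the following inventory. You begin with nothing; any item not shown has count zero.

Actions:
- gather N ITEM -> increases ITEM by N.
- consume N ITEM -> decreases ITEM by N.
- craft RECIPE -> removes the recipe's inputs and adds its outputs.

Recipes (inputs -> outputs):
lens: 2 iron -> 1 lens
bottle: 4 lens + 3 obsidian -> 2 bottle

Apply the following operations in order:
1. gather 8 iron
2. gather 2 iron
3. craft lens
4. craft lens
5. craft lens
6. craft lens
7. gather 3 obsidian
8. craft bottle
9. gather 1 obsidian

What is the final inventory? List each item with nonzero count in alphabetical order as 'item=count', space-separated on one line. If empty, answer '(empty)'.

Answer: bottle=2 iron=2 obsidian=1

Derivation:
After 1 (gather 8 iron): iron=8
After 2 (gather 2 iron): iron=10
After 3 (craft lens): iron=8 lens=1
After 4 (craft lens): iron=6 lens=2
After 5 (craft lens): iron=4 lens=3
After 6 (craft lens): iron=2 lens=4
After 7 (gather 3 obsidian): iron=2 lens=4 obsidian=3
After 8 (craft bottle): bottle=2 iron=2
After 9 (gather 1 obsidian): bottle=2 iron=2 obsidian=1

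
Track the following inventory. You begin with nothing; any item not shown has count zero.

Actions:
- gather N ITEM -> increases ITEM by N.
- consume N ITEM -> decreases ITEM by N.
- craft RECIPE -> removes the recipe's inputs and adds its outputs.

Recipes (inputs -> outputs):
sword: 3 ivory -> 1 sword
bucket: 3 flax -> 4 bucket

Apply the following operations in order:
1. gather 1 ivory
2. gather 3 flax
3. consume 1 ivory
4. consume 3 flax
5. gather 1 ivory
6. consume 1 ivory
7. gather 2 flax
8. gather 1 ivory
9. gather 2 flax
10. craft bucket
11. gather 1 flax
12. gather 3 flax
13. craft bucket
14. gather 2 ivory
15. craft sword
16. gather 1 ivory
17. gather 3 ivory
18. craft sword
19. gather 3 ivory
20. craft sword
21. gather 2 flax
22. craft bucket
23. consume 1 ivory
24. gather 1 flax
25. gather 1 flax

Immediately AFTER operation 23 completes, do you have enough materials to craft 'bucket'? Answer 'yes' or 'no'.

After 1 (gather 1 ivory): ivory=1
After 2 (gather 3 flax): flax=3 ivory=1
After 3 (consume 1 ivory): flax=3
After 4 (consume 3 flax): (empty)
After 5 (gather 1 ivory): ivory=1
After 6 (consume 1 ivory): (empty)
After 7 (gather 2 flax): flax=2
After 8 (gather 1 ivory): flax=2 ivory=1
After 9 (gather 2 flax): flax=4 ivory=1
After 10 (craft bucket): bucket=4 flax=1 ivory=1
After 11 (gather 1 flax): bucket=4 flax=2 ivory=1
After 12 (gather 3 flax): bucket=4 flax=5 ivory=1
After 13 (craft bucket): bucket=8 flax=2 ivory=1
After 14 (gather 2 ivory): bucket=8 flax=2 ivory=3
After 15 (craft sword): bucket=8 flax=2 sword=1
After 16 (gather 1 ivory): bucket=8 flax=2 ivory=1 sword=1
After 17 (gather 3 ivory): bucket=8 flax=2 ivory=4 sword=1
After 18 (craft sword): bucket=8 flax=2 ivory=1 sword=2
After 19 (gather 3 ivory): bucket=8 flax=2 ivory=4 sword=2
After 20 (craft sword): bucket=8 flax=2 ivory=1 sword=3
After 21 (gather 2 flax): bucket=8 flax=4 ivory=1 sword=3
After 22 (craft bucket): bucket=12 flax=1 ivory=1 sword=3
After 23 (consume 1 ivory): bucket=12 flax=1 sword=3

Answer: no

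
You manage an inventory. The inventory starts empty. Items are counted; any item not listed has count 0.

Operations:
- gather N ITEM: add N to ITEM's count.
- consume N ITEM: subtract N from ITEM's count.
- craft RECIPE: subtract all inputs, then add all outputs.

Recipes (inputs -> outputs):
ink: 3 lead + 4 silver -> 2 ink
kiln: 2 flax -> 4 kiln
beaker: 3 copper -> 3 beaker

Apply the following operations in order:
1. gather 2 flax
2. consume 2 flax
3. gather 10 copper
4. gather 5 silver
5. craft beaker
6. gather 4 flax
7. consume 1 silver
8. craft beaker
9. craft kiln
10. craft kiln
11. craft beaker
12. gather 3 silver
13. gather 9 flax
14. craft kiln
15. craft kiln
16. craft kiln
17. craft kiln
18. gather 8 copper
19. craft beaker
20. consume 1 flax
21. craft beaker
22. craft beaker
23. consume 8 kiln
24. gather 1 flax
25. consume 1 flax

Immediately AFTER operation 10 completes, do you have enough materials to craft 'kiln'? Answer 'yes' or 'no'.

Answer: no

Derivation:
After 1 (gather 2 flax): flax=2
After 2 (consume 2 flax): (empty)
After 3 (gather 10 copper): copper=10
After 4 (gather 5 silver): copper=10 silver=5
After 5 (craft beaker): beaker=3 copper=7 silver=5
After 6 (gather 4 flax): beaker=3 copper=7 flax=4 silver=5
After 7 (consume 1 silver): beaker=3 copper=7 flax=4 silver=4
After 8 (craft beaker): beaker=6 copper=4 flax=4 silver=4
After 9 (craft kiln): beaker=6 copper=4 flax=2 kiln=4 silver=4
After 10 (craft kiln): beaker=6 copper=4 kiln=8 silver=4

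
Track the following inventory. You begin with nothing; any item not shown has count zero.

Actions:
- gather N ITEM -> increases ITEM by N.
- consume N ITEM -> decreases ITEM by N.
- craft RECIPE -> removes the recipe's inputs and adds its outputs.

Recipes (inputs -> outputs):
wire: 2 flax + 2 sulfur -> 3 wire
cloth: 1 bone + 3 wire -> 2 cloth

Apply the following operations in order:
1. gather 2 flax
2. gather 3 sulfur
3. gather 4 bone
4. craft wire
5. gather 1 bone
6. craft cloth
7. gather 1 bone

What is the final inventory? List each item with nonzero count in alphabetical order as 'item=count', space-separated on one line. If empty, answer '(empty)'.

Answer: bone=5 cloth=2 sulfur=1

Derivation:
After 1 (gather 2 flax): flax=2
After 2 (gather 3 sulfur): flax=2 sulfur=3
After 3 (gather 4 bone): bone=4 flax=2 sulfur=3
After 4 (craft wire): bone=4 sulfur=1 wire=3
After 5 (gather 1 bone): bone=5 sulfur=1 wire=3
After 6 (craft cloth): bone=4 cloth=2 sulfur=1
After 7 (gather 1 bone): bone=5 cloth=2 sulfur=1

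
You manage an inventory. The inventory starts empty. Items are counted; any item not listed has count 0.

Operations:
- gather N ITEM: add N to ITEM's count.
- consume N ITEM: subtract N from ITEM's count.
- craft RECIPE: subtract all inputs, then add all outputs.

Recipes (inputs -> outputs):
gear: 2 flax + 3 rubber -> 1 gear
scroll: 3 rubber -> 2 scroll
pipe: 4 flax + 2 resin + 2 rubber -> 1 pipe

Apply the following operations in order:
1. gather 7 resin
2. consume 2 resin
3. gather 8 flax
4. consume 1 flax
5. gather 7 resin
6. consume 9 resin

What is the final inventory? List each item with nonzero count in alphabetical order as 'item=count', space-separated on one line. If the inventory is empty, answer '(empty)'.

Answer: flax=7 resin=3

Derivation:
After 1 (gather 7 resin): resin=7
After 2 (consume 2 resin): resin=5
After 3 (gather 8 flax): flax=8 resin=5
After 4 (consume 1 flax): flax=7 resin=5
After 5 (gather 7 resin): flax=7 resin=12
After 6 (consume 9 resin): flax=7 resin=3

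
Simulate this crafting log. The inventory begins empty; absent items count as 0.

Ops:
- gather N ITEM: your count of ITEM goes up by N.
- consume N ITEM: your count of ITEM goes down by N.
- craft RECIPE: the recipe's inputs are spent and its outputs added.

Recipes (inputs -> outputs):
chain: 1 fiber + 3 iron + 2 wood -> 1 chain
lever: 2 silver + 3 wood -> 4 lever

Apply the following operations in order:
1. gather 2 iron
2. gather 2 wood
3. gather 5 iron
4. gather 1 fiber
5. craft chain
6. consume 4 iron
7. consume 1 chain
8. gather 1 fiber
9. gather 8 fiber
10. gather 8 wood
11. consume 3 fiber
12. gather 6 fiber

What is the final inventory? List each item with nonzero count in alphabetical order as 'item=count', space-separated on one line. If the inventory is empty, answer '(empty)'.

Answer: fiber=12 wood=8

Derivation:
After 1 (gather 2 iron): iron=2
After 2 (gather 2 wood): iron=2 wood=2
After 3 (gather 5 iron): iron=7 wood=2
After 4 (gather 1 fiber): fiber=1 iron=7 wood=2
After 5 (craft chain): chain=1 iron=4
After 6 (consume 4 iron): chain=1
After 7 (consume 1 chain): (empty)
After 8 (gather 1 fiber): fiber=1
After 9 (gather 8 fiber): fiber=9
After 10 (gather 8 wood): fiber=9 wood=8
After 11 (consume 3 fiber): fiber=6 wood=8
After 12 (gather 6 fiber): fiber=12 wood=8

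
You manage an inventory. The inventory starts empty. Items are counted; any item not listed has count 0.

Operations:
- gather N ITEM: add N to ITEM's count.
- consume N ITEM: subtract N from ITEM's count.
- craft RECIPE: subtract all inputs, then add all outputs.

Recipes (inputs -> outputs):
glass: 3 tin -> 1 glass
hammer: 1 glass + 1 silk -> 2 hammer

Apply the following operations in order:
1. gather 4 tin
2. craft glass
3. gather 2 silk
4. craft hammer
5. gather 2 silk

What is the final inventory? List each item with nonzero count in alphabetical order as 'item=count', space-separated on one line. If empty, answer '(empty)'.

Answer: hammer=2 silk=3 tin=1

Derivation:
After 1 (gather 4 tin): tin=4
After 2 (craft glass): glass=1 tin=1
After 3 (gather 2 silk): glass=1 silk=2 tin=1
After 4 (craft hammer): hammer=2 silk=1 tin=1
After 5 (gather 2 silk): hammer=2 silk=3 tin=1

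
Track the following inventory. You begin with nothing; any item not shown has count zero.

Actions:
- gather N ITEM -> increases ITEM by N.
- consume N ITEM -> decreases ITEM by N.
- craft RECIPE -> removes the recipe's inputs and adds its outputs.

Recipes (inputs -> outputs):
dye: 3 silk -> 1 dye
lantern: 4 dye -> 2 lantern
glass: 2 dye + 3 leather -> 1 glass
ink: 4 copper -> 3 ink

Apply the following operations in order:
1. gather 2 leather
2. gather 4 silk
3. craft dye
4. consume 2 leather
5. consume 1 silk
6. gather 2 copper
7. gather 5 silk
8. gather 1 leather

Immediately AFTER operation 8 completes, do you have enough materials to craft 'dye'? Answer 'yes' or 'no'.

Answer: yes

Derivation:
After 1 (gather 2 leather): leather=2
After 2 (gather 4 silk): leather=2 silk=4
After 3 (craft dye): dye=1 leather=2 silk=1
After 4 (consume 2 leather): dye=1 silk=1
After 5 (consume 1 silk): dye=1
After 6 (gather 2 copper): copper=2 dye=1
After 7 (gather 5 silk): copper=2 dye=1 silk=5
After 8 (gather 1 leather): copper=2 dye=1 leather=1 silk=5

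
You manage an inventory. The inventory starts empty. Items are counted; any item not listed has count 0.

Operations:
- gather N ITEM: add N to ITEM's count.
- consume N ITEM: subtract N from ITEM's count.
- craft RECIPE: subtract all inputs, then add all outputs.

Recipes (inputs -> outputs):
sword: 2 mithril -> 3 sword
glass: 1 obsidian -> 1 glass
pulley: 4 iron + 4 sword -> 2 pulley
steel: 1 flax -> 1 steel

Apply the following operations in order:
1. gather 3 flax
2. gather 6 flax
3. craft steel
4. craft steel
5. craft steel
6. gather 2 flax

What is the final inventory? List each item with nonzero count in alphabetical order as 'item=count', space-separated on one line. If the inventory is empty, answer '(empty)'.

After 1 (gather 3 flax): flax=3
After 2 (gather 6 flax): flax=9
After 3 (craft steel): flax=8 steel=1
After 4 (craft steel): flax=7 steel=2
After 5 (craft steel): flax=6 steel=3
After 6 (gather 2 flax): flax=8 steel=3

Answer: flax=8 steel=3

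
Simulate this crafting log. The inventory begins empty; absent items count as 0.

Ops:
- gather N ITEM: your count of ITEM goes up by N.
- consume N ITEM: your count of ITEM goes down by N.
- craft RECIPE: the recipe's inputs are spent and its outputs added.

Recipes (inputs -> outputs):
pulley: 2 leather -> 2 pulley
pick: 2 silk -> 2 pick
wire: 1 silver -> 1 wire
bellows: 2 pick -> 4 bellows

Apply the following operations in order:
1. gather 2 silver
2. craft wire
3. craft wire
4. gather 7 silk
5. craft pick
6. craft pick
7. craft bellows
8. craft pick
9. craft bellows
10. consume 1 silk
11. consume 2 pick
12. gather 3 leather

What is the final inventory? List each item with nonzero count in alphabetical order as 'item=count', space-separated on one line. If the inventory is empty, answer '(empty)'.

Answer: bellows=8 leather=3 wire=2

Derivation:
After 1 (gather 2 silver): silver=2
After 2 (craft wire): silver=1 wire=1
After 3 (craft wire): wire=2
After 4 (gather 7 silk): silk=7 wire=2
After 5 (craft pick): pick=2 silk=5 wire=2
After 6 (craft pick): pick=4 silk=3 wire=2
After 7 (craft bellows): bellows=4 pick=2 silk=3 wire=2
After 8 (craft pick): bellows=4 pick=4 silk=1 wire=2
After 9 (craft bellows): bellows=8 pick=2 silk=1 wire=2
After 10 (consume 1 silk): bellows=8 pick=2 wire=2
After 11 (consume 2 pick): bellows=8 wire=2
After 12 (gather 3 leather): bellows=8 leather=3 wire=2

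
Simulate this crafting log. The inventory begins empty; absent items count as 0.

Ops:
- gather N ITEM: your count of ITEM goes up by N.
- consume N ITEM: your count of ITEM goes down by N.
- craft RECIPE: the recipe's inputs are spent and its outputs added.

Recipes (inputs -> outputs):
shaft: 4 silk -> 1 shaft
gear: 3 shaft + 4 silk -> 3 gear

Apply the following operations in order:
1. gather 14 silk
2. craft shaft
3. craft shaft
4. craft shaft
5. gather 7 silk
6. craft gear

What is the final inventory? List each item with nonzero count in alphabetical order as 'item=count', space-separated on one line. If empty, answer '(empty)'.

After 1 (gather 14 silk): silk=14
After 2 (craft shaft): shaft=1 silk=10
After 3 (craft shaft): shaft=2 silk=6
After 4 (craft shaft): shaft=3 silk=2
After 5 (gather 7 silk): shaft=3 silk=9
After 6 (craft gear): gear=3 silk=5

Answer: gear=3 silk=5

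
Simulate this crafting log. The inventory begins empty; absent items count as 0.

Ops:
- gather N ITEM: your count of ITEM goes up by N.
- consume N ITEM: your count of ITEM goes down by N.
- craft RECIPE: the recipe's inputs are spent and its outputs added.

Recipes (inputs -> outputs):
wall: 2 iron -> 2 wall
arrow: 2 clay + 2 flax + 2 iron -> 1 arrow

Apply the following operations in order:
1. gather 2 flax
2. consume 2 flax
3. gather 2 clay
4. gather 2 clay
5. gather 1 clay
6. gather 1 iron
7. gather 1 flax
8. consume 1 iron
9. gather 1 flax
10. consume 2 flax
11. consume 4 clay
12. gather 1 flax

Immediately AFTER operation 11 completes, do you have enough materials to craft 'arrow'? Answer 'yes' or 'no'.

Answer: no

Derivation:
After 1 (gather 2 flax): flax=2
After 2 (consume 2 flax): (empty)
After 3 (gather 2 clay): clay=2
After 4 (gather 2 clay): clay=4
After 5 (gather 1 clay): clay=5
After 6 (gather 1 iron): clay=5 iron=1
After 7 (gather 1 flax): clay=5 flax=1 iron=1
After 8 (consume 1 iron): clay=5 flax=1
After 9 (gather 1 flax): clay=5 flax=2
After 10 (consume 2 flax): clay=5
After 11 (consume 4 clay): clay=1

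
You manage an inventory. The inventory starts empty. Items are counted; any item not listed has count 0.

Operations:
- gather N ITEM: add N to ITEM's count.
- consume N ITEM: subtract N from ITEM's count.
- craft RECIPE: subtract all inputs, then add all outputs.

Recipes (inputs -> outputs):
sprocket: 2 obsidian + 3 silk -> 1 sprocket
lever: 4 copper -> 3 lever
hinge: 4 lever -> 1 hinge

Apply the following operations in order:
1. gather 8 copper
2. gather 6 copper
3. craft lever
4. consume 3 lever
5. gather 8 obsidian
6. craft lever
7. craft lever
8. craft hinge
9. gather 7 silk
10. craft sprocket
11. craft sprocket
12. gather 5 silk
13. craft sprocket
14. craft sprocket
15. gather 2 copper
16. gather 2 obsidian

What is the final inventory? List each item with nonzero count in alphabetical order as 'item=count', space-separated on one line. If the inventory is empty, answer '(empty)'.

After 1 (gather 8 copper): copper=8
After 2 (gather 6 copper): copper=14
After 3 (craft lever): copper=10 lever=3
After 4 (consume 3 lever): copper=10
After 5 (gather 8 obsidian): copper=10 obsidian=8
After 6 (craft lever): copper=6 lever=3 obsidian=8
After 7 (craft lever): copper=2 lever=6 obsidian=8
After 8 (craft hinge): copper=2 hinge=1 lever=2 obsidian=8
After 9 (gather 7 silk): copper=2 hinge=1 lever=2 obsidian=8 silk=7
After 10 (craft sprocket): copper=2 hinge=1 lever=2 obsidian=6 silk=4 sprocket=1
After 11 (craft sprocket): copper=2 hinge=1 lever=2 obsidian=4 silk=1 sprocket=2
After 12 (gather 5 silk): copper=2 hinge=1 lever=2 obsidian=4 silk=6 sprocket=2
After 13 (craft sprocket): copper=2 hinge=1 lever=2 obsidian=2 silk=3 sprocket=3
After 14 (craft sprocket): copper=2 hinge=1 lever=2 sprocket=4
After 15 (gather 2 copper): copper=4 hinge=1 lever=2 sprocket=4
After 16 (gather 2 obsidian): copper=4 hinge=1 lever=2 obsidian=2 sprocket=4

Answer: copper=4 hinge=1 lever=2 obsidian=2 sprocket=4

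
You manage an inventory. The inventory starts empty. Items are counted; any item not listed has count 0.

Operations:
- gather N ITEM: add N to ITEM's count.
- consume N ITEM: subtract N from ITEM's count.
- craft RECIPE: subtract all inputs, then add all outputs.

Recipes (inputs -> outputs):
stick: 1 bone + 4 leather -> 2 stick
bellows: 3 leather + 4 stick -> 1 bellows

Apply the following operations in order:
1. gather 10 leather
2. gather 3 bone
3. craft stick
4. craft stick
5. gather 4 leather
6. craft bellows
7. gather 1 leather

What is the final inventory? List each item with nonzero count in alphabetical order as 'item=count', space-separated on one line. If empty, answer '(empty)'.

After 1 (gather 10 leather): leather=10
After 2 (gather 3 bone): bone=3 leather=10
After 3 (craft stick): bone=2 leather=6 stick=2
After 4 (craft stick): bone=1 leather=2 stick=4
After 5 (gather 4 leather): bone=1 leather=6 stick=4
After 6 (craft bellows): bellows=1 bone=1 leather=3
After 7 (gather 1 leather): bellows=1 bone=1 leather=4

Answer: bellows=1 bone=1 leather=4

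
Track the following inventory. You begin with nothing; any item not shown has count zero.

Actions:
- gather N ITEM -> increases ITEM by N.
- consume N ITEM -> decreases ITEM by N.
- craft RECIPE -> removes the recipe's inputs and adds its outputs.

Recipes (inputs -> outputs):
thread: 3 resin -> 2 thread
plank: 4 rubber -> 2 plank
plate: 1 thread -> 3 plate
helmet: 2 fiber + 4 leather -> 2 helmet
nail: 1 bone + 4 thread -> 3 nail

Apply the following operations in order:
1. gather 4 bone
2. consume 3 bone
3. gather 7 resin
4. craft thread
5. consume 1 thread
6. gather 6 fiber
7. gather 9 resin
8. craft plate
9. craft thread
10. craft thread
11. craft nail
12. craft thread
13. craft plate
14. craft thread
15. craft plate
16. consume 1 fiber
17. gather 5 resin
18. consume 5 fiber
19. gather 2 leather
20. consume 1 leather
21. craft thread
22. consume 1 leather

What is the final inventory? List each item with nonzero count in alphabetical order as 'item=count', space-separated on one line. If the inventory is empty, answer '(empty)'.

Answer: nail=3 plate=9 resin=3 thread=4

Derivation:
After 1 (gather 4 bone): bone=4
After 2 (consume 3 bone): bone=1
After 3 (gather 7 resin): bone=1 resin=7
After 4 (craft thread): bone=1 resin=4 thread=2
After 5 (consume 1 thread): bone=1 resin=4 thread=1
After 6 (gather 6 fiber): bone=1 fiber=6 resin=4 thread=1
After 7 (gather 9 resin): bone=1 fiber=6 resin=13 thread=1
After 8 (craft plate): bone=1 fiber=6 plate=3 resin=13
After 9 (craft thread): bone=1 fiber=6 plate=3 resin=10 thread=2
After 10 (craft thread): bone=1 fiber=6 plate=3 resin=7 thread=4
After 11 (craft nail): fiber=6 nail=3 plate=3 resin=7
After 12 (craft thread): fiber=6 nail=3 plate=3 resin=4 thread=2
After 13 (craft plate): fiber=6 nail=3 plate=6 resin=4 thread=1
After 14 (craft thread): fiber=6 nail=3 plate=6 resin=1 thread=3
After 15 (craft plate): fiber=6 nail=3 plate=9 resin=1 thread=2
After 16 (consume 1 fiber): fiber=5 nail=3 plate=9 resin=1 thread=2
After 17 (gather 5 resin): fiber=5 nail=3 plate=9 resin=6 thread=2
After 18 (consume 5 fiber): nail=3 plate=9 resin=6 thread=2
After 19 (gather 2 leather): leather=2 nail=3 plate=9 resin=6 thread=2
After 20 (consume 1 leather): leather=1 nail=3 plate=9 resin=6 thread=2
After 21 (craft thread): leather=1 nail=3 plate=9 resin=3 thread=4
After 22 (consume 1 leather): nail=3 plate=9 resin=3 thread=4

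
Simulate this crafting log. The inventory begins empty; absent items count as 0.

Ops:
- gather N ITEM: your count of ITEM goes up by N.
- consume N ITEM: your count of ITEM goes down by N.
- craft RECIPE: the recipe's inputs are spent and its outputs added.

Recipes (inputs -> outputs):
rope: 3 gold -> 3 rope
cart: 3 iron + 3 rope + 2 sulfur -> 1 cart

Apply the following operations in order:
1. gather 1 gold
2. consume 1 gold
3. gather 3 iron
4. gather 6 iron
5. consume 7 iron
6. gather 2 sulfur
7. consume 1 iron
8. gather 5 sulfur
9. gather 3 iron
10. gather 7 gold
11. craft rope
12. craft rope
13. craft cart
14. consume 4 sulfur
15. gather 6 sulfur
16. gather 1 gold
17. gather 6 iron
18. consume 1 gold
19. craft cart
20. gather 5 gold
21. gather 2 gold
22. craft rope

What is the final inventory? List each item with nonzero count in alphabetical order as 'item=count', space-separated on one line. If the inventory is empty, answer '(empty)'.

Answer: cart=2 gold=5 iron=4 rope=3 sulfur=5

Derivation:
After 1 (gather 1 gold): gold=1
After 2 (consume 1 gold): (empty)
After 3 (gather 3 iron): iron=3
After 4 (gather 6 iron): iron=9
After 5 (consume 7 iron): iron=2
After 6 (gather 2 sulfur): iron=2 sulfur=2
After 7 (consume 1 iron): iron=1 sulfur=2
After 8 (gather 5 sulfur): iron=1 sulfur=7
After 9 (gather 3 iron): iron=4 sulfur=7
After 10 (gather 7 gold): gold=7 iron=4 sulfur=7
After 11 (craft rope): gold=4 iron=4 rope=3 sulfur=7
After 12 (craft rope): gold=1 iron=4 rope=6 sulfur=7
After 13 (craft cart): cart=1 gold=1 iron=1 rope=3 sulfur=5
After 14 (consume 4 sulfur): cart=1 gold=1 iron=1 rope=3 sulfur=1
After 15 (gather 6 sulfur): cart=1 gold=1 iron=1 rope=3 sulfur=7
After 16 (gather 1 gold): cart=1 gold=2 iron=1 rope=3 sulfur=7
After 17 (gather 6 iron): cart=1 gold=2 iron=7 rope=3 sulfur=7
After 18 (consume 1 gold): cart=1 gold=1 iron=7 rope=3 sulfur=7
After 19 (craft cart): cart=2 gold=1 iron=4 sulfur=5
After 20 (gather 5 gold): cart=2 gold=6 iron=4 sulfur=5
After 21 (gather 2 gold): cart=2 gold=8 iron=4 sulfur=5
After 22 (craft rope): cart=2 gold=5 iron=4 rope=3 sulfur=5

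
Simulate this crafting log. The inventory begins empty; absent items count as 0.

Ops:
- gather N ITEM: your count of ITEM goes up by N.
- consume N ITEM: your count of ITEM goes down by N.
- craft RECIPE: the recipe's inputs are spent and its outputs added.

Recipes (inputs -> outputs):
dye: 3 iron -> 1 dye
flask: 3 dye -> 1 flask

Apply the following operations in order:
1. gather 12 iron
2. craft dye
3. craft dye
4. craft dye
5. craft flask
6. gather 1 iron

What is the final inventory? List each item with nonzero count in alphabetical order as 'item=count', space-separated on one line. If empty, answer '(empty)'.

Answer: flask=1 iron=4

Derivation:
After 1 (gather 12 iron): iron=12
After 2 (craft dye): dye=1 iron=9
After 3 (craft dye): dye=2 iron=6
After 4 (craft dye): dye=3 iron=3
After 5 (craft flask): flask=1 iron=3
After 6 (gather 1 iron): flask=1 iron=4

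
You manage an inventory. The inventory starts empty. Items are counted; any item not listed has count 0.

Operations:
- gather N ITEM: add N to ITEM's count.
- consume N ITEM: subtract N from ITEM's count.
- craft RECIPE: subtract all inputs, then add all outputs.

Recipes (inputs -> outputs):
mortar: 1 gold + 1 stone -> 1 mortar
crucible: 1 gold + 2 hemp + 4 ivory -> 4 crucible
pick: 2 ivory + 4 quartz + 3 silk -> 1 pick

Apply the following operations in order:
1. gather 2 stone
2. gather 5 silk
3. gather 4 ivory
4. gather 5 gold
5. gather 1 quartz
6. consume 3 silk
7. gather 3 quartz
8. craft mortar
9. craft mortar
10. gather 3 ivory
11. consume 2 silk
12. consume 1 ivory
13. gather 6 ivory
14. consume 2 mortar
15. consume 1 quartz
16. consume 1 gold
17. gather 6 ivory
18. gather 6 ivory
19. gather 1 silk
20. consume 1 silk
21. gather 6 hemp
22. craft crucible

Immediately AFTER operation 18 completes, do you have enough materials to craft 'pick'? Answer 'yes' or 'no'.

After 1 (gather 2 stone): stone=2
After 2 (gather 5 silk): silk=5 stone=2
After 3 (gather 4 ivory): ivory=4 silk=5 stone=2
After 4 (gather 5 gold): gold=5 ivory=4 silk=5 stone=2
After 5 (gather 1 quartz): gold=5 ivory=4 quartz=1 silk=5 stone=2
After 6 (consume 3 silk): gold=5 ivory=4 quartz=1 silk=2 stone=2
After 7 (gather 3 quartz): gold=5 ivory=4 quartz=4 silk=2 stone=2
After 8 (craft mortar): gold=4 ivory=4 mortar=1 quartz=4 silk=2 stone=1
After 9 (craft mortar): gold=3 ivory=4 mortar=2 quartz=4 silk=2
After 10 (gather 3 ivory): gold=3 ivory=7 mortar=2 quartz=4 silk=2
After 11 (consume 2 silk): gold=3 ivory=7 mortar=2 quartz=4
After 12 (consume 1 ivory): gold=3 ivory=6 mortar=2 quartz=4
After 13 (gather 6 ivory): gold=3 ivory=12 mortar=2 quartz=4
After 14 (consume 2 mortar): gold=3 ivory=12 quartz=4
After 15 (consume 1 quartz): gold=3 ivory=12 quartz=3
After 16 (consume 1 gold): gold=2 ivory=12 quartz=3
After 17 (gather 6 ivory): gold=2 ivory=18 quartz=3
After 18 (gather 6 ivory): gold=2 ivory=24 quartz=3

Answer: no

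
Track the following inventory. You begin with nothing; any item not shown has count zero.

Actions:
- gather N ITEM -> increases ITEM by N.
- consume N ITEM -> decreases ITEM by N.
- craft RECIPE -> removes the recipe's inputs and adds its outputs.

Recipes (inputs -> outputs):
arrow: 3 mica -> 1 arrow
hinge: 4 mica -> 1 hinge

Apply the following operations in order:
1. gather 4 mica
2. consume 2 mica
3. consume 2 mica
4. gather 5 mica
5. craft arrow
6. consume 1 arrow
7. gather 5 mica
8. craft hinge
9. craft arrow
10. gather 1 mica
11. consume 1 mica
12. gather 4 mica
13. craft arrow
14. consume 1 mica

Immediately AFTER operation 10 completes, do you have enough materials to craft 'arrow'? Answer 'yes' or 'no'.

Answer: no

Derivation:
After 1 (gather 4 mica): mica=4
After 2 (consume 2 mica): mica=2
After 3 (consume 2 mica): (empty)
After 4 (gather 5 mica): mica=5
After 5 (craft arrow): arrow=1 mica=2
After 6 (consume 1 arrow): mica=2
After 7 (gather 5 mica): mica=7
After 8 (craft hinge): hinge=1 mica=3
After 9 (craft arrow): arrow=1 hinge=1
After 10 (gather 1 mica): arrow=1 hinge=1 mica=1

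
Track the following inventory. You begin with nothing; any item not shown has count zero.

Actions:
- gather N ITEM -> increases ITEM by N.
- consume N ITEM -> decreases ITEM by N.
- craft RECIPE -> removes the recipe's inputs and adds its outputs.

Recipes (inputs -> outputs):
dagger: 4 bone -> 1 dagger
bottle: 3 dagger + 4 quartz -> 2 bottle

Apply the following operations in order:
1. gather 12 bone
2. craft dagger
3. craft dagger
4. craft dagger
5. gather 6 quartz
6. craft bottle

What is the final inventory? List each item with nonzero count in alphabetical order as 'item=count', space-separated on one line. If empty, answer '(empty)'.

After 1 (gather 12 bone): bone=12
After 2 (craft dagger): bone=8 dagger=1
After 3 (craft dagger): bone=4 dagger=2
After 4 (craft dagger): dagger=3
After 5 (gather 6 quartz): dagger=3 quartz=6
After 6 (craft bottle): bottle=2 quartz=2

Answer: bottle=2 quartz=2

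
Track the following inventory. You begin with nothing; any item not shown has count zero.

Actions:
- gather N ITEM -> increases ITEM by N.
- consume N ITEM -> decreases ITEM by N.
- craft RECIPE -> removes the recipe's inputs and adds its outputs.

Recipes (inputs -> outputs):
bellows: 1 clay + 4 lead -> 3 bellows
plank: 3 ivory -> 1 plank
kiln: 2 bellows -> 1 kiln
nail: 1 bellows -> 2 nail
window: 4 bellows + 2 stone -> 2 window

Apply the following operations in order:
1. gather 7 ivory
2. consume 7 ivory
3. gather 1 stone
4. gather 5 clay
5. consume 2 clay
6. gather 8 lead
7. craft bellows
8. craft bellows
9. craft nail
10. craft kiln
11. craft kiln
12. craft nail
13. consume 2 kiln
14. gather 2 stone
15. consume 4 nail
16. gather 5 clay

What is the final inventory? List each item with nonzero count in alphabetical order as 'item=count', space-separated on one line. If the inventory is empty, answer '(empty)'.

After 1 (gather 7 ivory): ivory=7
After 2 (consume 7 ivory): (empty)
After 3 (gather 1 stone): stone=1
After 4 (gather 5 clay): clay=5 stone=1
After 5 (consume 2 clay): clay=3 stone=1
After 6 (gather 8 lead): clay=3 lead=8 stone=1
After 7 (craft bellows): bellows=3 clay=2 lead=4 stone=1
After 8 (craft bellows): bellows=6 clay=1 stone=1
After 9 (craft nail): bellows=5 clay=1 nail=2 stone=1
After 10 (craft kiln): bellows=3 clay=1 kiln=1 nail=2 stone=1
After 11 (craft kiln): bellows=1 clay=1 kiln=2 nail=2 stone=1
After 12 (craft nail): clay=1 kiln=2 nail=4 stone=1
After 13 (consume 2 kiln): clay=1 nail=4 stone=1
After 14 (gather 2 stone): clay=1 nail=4 stone=3
After 15 (consume 4 nail): clay=1 stone=3
After 16 (gather 5 clay): clay=6 stone=3

Answer: clay=6 stone=3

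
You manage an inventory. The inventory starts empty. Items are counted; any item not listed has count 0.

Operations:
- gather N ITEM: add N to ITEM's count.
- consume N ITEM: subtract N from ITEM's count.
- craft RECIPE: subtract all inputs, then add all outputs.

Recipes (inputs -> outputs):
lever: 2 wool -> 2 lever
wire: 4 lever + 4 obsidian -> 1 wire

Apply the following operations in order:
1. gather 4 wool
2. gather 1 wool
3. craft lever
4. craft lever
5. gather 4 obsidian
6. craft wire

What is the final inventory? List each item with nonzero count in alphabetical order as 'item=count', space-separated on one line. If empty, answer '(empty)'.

Answer: wire=1 wool=1

Derivation:
After 1 (gather 4 wool): wool=4
After 2 (gather 1 wool): wool=5
After 3 (craft lever): lever=2 wool=3
After 4 (craft lever): lever=4 wool=1
After 5 (gather 4 obsidian): lever=4 obsidian=4 wool=1
After 6 (craft wire): wire=1 wool=1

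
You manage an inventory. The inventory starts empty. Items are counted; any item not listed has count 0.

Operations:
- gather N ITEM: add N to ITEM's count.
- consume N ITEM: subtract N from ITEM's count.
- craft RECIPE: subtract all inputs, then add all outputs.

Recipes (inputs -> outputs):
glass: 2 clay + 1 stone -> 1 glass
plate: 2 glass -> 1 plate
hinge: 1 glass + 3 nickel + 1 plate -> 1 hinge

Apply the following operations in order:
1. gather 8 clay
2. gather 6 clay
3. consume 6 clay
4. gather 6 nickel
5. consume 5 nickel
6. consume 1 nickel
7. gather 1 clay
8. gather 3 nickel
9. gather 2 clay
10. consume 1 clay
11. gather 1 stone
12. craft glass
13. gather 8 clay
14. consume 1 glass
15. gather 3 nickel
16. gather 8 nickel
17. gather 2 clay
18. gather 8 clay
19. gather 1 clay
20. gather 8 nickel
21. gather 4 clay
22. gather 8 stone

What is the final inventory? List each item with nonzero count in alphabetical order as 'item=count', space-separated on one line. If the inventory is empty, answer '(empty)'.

After 1 (gather 8 clay): clay=8
After 2 (gather 6 clay): clay=14
After 3 (consume 6 clay): clay=8
After 4 (gather 6 nickel): clay=8 nickel=6
After 5 (consume 5 nickel): clay=8 nickel=1
After 6 (consume 1 nickel): clay=8
After 7 (gather 1 clay): clay=9
After 8 (gather 3 nickel): clay=9 nickel=3
After 9 (gather 2 clay): clay=11 nickel=3
After 10 (consume 1 clay): clay=10 nickel=3
After 11 (gather 1 stone): clay=10 nickel=3 stone=1
After 12 (craft glass): clay=8 glass=1 nickel=3
After 13 (gather 8 clay): clay=16 glass=1 nickel=3
After 14 (consume 1 glass): clay=16 nickel=3
After 15 (gather 3 nickel): clay=16 nickel=6
After 16 (gather 8 nickel): clay=16 nickel=14
After 17 (gather 2 clay): clay=18 nickel=14
After 18 (gather 8 clay): clay=26 nickel=14
After 19 (gather 1 clay): clay=27 nickel=14
After 20 (gather 8 nickel): clay=27 nickel=22
After 21 (gather 4 clay): clay=31 nickel=22
After 22 (gather 8 stone): clay=31 nickel=22 stone=8

Answer: clay=31 nickel=22 stone=8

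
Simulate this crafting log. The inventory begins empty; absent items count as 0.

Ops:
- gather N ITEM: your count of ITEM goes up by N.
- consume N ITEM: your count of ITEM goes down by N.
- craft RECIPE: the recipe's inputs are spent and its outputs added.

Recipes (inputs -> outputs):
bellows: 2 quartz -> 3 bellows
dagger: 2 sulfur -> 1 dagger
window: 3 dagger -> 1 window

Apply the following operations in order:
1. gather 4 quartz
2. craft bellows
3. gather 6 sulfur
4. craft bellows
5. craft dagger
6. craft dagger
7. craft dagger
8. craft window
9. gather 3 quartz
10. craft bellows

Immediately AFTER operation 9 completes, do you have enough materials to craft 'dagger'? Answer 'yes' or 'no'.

Answer: no

Derivation:
After 1 (gather 4 quartz): quartz=4
After 2 (craft bellows): bellows=3 quartz=2
After 3 (gather 6 sulfur): bellows=3 quartz=2 sulfur=6
After 4 (craft bellows): bellows=6 sulfur=6
After 5 (craft dagger): bellows=6 dagger=1 sulfur=4
After 6 (craft dagger): bellows=6 dagger=2 sulfur=2
After 7 (craft dagger): bellows=6 dagger=3
After 8 (craft window): bellows=6 window=1
After 9 (gather 3 quartz): bellows=6 quartz=3 window=1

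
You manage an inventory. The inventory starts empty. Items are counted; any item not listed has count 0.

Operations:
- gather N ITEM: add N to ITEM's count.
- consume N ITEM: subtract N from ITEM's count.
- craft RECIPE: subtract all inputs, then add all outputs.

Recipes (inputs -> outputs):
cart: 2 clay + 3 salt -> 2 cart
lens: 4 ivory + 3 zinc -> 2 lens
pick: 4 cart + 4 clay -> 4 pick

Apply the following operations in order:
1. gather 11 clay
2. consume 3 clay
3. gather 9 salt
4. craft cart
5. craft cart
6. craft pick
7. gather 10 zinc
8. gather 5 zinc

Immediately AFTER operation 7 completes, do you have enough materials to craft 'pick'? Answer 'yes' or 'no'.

Answer: no

Derivation:
After 1 (gather 11 clay): clay=11
After 2 (consume 3 clay): clay=8
After 3 (gather 9 salt): clay=8 salt=9
After 4 (craft cart): cart=2 clay=6 salt=6
After 5 (craft cart): cart=4 clay=4 salt=3
After 6 (craft pick): pick=4 salt=3
After 7 (gather 10 zinc): pick=4 salt=3 zinc=10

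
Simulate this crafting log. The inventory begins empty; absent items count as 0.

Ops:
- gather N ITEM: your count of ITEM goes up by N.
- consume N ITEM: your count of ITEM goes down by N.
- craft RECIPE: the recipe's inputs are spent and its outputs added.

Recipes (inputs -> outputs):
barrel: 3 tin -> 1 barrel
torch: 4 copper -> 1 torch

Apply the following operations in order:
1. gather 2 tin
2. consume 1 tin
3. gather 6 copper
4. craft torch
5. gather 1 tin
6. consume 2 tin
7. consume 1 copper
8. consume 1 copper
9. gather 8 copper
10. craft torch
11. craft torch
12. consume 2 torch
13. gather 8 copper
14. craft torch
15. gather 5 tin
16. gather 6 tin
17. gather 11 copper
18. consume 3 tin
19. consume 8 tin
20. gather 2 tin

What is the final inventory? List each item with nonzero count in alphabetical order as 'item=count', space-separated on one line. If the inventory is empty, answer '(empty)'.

After 1 (gather 2 tin): tin=2
After 2 (consume 1 tin): tin=1
After 3 (gather 6 copper): copper=6 tin=1
After 4 (craft torch): copper=2 tin=1 torch=1
After 5 (gather 1 tin): copper=2 tin=2 torch=1
After 6 (consume 2 tin): copper=2 torch=1
After 7 (consume 1 copper): copper=1 torch=1
After 8 (consume 1 copper): torch=1
After 9 (gather 8 copper): copper=8 torch=1
After 10 (craft torch): copper=4 torch=2
After 11 (craft torch): torch=3
After 12 (consume 2 torch): torch=1
After 13 (gather 8 copper): copper=8 torch=1
After 14 (craft torch): copper=4 torch=2
After 15 (gather 5 tin): copper=4 tin=5 torch=2
After 16 (gather 6 tin): copper=4 tin=11 torch=2
After 17 (gather 11 copper): copper=15 tin=11 torch=2
After 18 (consume 3 tin): copper=15 tin=8 torch=2
After 19 (consume 8 tin): copper=15 torch=2
After 20 (gather 2 tin): copper=15 tin=2 torch=2

Answer: copper=15 tin=2 torch=2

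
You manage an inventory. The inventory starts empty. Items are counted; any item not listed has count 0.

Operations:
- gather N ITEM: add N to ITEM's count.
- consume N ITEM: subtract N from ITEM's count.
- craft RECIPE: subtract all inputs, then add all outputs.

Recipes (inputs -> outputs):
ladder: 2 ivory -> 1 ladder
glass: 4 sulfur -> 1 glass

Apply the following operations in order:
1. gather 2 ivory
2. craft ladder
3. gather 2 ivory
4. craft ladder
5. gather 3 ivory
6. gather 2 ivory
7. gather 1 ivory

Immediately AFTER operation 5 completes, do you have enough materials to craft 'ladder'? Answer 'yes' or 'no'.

After 1 (gather 2 ivory): ivory=2
After 2 (craft ladder): ladder=1
After 3 (gather 2 ivory): ivory=2 ladder=1
After 4 (craft ladder): ladder=2
After 5 (gather 3 ivory): ivory=3 ladder=2

Answer: yes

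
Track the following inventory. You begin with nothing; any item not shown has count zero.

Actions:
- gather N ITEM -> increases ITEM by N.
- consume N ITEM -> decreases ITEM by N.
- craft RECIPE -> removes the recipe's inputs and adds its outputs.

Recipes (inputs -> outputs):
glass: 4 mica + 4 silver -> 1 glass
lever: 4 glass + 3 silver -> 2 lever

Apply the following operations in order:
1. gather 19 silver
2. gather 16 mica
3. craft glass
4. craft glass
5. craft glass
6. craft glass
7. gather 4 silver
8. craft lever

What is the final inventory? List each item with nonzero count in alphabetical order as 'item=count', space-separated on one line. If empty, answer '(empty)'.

Answer: lever=2 silver=4

Derivation:
After 1 (gather 19 silver): silver=19
After 2 (gather 16 mica): mica=16 silver=19
After 3 (craft glass): glass=1 mica=12 silver=15
After 4 (craft glass): glass=2 mica=8 silver=11
After 5 (craft glass): glass=3 mica=4 silver=7
After 6 (craft glass): glass=4 silver=3
After 7 (gather 4 silver): glass=4 silver=7
After 8 (craft lever): lever=2 silver=4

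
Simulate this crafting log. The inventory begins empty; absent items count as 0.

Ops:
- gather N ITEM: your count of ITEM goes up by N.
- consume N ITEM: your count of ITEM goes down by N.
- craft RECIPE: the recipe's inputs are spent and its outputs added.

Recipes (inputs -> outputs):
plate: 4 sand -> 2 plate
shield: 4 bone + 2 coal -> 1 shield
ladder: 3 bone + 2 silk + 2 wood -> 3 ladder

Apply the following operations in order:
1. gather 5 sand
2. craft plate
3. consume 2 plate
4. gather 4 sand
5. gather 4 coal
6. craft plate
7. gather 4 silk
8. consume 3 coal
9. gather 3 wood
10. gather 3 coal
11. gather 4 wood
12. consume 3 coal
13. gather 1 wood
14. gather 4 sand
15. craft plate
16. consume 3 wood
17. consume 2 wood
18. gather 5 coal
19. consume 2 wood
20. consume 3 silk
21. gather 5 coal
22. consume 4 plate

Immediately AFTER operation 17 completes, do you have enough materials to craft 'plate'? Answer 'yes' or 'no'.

Answer: no

Derivation:
After 1 (gather 5 sand): sand=5
After 2 (craft plate): plate=2 sand=1
After 3 (consume 2 plate): sand=1
After 4 (gather 4 sand): sand=5
After 5 (gather 4 coal): coal=4 sand=5
After 6 (craft plate): coal=4 plate=2 sand=1
After 7 (gather 4 silk): coal=4 plate=2 sand=1 silk=4
After 8 (consume 3 coal): coal=1 plate=2 sand=1 silk=4
After 9 (gather 3 wood): coal=1 plate=2 sand=1 silk=4 wood=3
After 10 (gather 3 coal): coal=4 plate=2 sand=1 silk=4 wood=3
After 11 (gather 4 wood): coal=4 plate=2 sand=1 silk=4 wood=7
After 12 (consume 3 coal): coal=1 plate=2 sand=1 silk=4 wood=7
After 13 (gather 1 wood): coal=1 plate=2 sand=1 silk=4 wood=8
After 14 (gather 4 sand): coal=1 plate=2 sand=5 silk=4 wood=8
After 15 (craft plate): coal=1 plate=4 sand=1 silk=4 wood=8
After 16 (consume 3 wood): coal=1 plate=4 sand=1 silk=4 wood=5
After 17 (consume 2 wood): coal=1 plate=4 sand=1 silk=4 wood=3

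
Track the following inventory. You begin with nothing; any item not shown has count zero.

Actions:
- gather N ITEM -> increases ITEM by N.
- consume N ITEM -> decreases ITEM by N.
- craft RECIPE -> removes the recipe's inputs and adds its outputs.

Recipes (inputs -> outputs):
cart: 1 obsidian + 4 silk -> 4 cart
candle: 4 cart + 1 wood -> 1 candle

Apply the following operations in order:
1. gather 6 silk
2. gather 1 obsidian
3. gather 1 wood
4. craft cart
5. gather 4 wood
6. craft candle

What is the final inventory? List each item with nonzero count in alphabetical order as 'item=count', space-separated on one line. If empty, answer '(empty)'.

After 1 (gather 6 silk): silk=6
After 2 (gather 1 obsidian): obsidian=1 silk=6
After 3 (gather 1 wood): obsidian=1 silk=6 wood=1
After 4 (craft cart): cart=4 silk=2 wood=1
After 5 (gather 4 wood): cart=4 silk=2 wood=5
After 6 (craft candle): candle=1 silk=2 wood=4

Answer: candle=1 silk=2 wood=4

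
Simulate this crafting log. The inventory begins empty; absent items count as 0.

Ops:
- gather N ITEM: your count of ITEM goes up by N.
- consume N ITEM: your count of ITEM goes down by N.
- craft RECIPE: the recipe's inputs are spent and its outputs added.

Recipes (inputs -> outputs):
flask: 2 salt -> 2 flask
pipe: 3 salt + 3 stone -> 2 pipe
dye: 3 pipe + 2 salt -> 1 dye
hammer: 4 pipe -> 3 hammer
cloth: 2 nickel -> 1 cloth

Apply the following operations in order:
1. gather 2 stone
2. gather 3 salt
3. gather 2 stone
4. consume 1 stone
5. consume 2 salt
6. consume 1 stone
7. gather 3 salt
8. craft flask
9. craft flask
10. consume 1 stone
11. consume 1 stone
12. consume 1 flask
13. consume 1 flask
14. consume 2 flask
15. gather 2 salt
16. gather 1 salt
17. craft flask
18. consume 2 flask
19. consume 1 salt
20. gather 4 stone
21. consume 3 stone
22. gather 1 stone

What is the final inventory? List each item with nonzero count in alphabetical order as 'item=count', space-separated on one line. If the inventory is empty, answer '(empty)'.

After 1 (gather 2 stone): stone=2
After 2 (gather 3 salt): salt=3 stone=2
After 3 (gather 2 stone): salt=3 stone=4
After 4 (consume 1 stone): salt=3 stone=3
After 5 (consume 2 salt): salt=1 stone=3
After 6 (consume 1 stone): salt=1 stone=2
After 7 (gather 3 salt): salt=4 stone=2
After 8 (craft flask): flask=2 salt=2 stone=2
After 9 (craft flask): flask=4 stone=2
After 10 (consume 1 stone): flask=4 stone=1
After 11 (consume 1 stone): flask=4
After 12 (consume 1 flask): flask=3
After 13 (consume 1 flask): flask=2
After 14 (consume 2 flask): (empty)
After 15 (gather 2 salt): salt=2
After 16 (gather 1 salt): salt=3
After 17 (craft flask): flask=2 salt=1
After 18 (consume 2 flask): salt=1
After 19 (consume 1 salt): (empty)
After 20 (gather 4 stone): stone=4
After 21 (consume 3 stone): stone=1
After 22 (gather 1 stone): stone=2

Answer: stone=2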